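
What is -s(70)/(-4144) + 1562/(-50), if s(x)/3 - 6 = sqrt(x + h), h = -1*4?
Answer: -1618007/51800 + 3*sqrt(66)/4144 ≈ -31.230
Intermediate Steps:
h = -4
s(x) = 18 + 3*sqrt(-4 + x) (s(x) = 18 + 3*sqrt(x - 4) = 18 + 3*sqrt(-4 + x))
-s(70)/(-4144) + 1562/(-50) = -(18 + 3*sqrt(-4 + 70))/(-4144) + 1562/(-50) = -(18 + 3*sqrt(66))*(-1/4144) + 1562*(-1/50) = (-18 - 3*sqrt(66))*(-1/4144) - 781/25 = (9/2072 + 3*sqrt(66)/4144) - 781/25 = -1618007/51800 + 3*sqrt(66)/4144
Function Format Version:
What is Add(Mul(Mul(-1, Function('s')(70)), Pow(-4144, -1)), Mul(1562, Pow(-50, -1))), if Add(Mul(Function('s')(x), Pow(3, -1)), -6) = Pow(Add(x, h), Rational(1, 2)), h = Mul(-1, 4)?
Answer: Add(Rational(-1618007, 51800), Mul(Rational(3, 4144), Pow(66, Rational(1, 2)))) ≈ -31.230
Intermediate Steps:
h = -4
Function('s')(x) = Add(18, Mul(3, Pow(Add(-4, x), Rational(1, 2)))) (Function('s')(x) = Add(18, Mul(3, Pow(Add(x, -4), Rational(1, 2)))) = Add(18, Mul(3, Pow(Add(-4, x), Rational(1, 2)))))
Add(Mul(Mul(-1, Function('s')(70)), Pow(-4144, -1)), Mul(1562, Pow(-50, -1))) = Add(Mul(Mul(-1, Add(18, Mul(3, Pow(Add(-4, 70), Rational(1, 2))))), Pow(-4144, -1)), Mul(1562, Pow(-50, -1))) = Add(Mul(Mul(-1, Add(18, Mul(3, Pow(66, Rational(1, 2))))), Rational(-1, 4144)), Mul(1562, Rational(-1, 50))) = Add(Mul(Add(-18, Mul(-3, Pow(66, Rational(1, 2)))), Rational(-1, 4144)), Rational(-781, 25)) = Add(Add(Rational(9, 2072), Mul(Rational(3, 4144), Pow(66, Rational(1, 2)))), Rational(-781, 25)) = Add(Rational(-1618007, 51800), Mul(Rational(3, 4144), Pow(66, Rational(1, 2))))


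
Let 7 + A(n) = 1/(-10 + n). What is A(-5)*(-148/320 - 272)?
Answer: 1155241/600 ≈ 1925.4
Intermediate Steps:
A(n) = -7 + 1/(-10 + n)
A(-5)*(-148/320 - 272) = ((71 - 7*(-5))/(-10 - 5))*(-148/320 - 272) = ((71 + 35)/(-15))*(-148/320 - 272) = (-1/15*106)*(-1*37/80 - 272) = -106*(-37/80 - 272)/15 = -106/15*(-21797/80) = 1155241/600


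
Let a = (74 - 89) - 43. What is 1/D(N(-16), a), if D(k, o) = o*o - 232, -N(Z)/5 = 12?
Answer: 1/3132 ≈ 0.00031928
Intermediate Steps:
N(Z) = -60 (N(Z) = -5*12 = -60)
a = -58 (a = -15 - 43 = -58)
D(k, o) = -232 + o² (D(k, o) = o² - 232 = -232 + o²)
1/D(N(-16), a) = 1/(-232 + (-58)²) = 1/(-232 + 3364) = 1/3132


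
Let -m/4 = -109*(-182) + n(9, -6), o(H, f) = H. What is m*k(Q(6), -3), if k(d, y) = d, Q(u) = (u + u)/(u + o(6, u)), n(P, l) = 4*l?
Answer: -79256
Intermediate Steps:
Q(u) = 2*u/(6 + u) (Q(u) = (u + u)/(u + 6) = (2*u)/(6 + u) = 2*u/(6 + u))
m = -79256 (m = -4*(-109*(-182) + 4*(-6)) = -4*(19838 - 24) = -4*19814 = -79256)
m*k(Q(6), -3) = -158512*6/(6 + 6) = -158512*6/12 = -79256*1 = -79256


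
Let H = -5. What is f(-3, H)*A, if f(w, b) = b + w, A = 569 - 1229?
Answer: 5280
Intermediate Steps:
A = -660
f(-3, H)*A = (-5 - 3)*(-660) = -8*(-660) = 5280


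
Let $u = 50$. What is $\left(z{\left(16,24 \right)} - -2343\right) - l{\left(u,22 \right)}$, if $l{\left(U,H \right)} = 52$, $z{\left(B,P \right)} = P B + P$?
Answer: $2699$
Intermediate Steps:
$z{\left(B,P \right)} = P + B P$ ($z{\left(B,P \right)} = B P + P = P + B P$)
$\left(z{\left(16,24 \right)} - -2343\right) - l{\left(u,22 \right)} = \left(24 \left(1 + 16\right) - -2343\right) - 52 = \left(24 \cdot 17 + 2343\right) - 52 = \left(408 + 2343\right) - 52 = 2751 - 52 = 2699$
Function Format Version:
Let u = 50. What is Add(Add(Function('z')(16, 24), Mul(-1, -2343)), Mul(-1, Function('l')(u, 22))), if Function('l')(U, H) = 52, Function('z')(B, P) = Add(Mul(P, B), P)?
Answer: 2699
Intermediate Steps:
Function('z')(B, P) = Add(P, Mul(B, P)) (Function('z')(B, P) = Add(Mul(B, P), P) = Add(P, Mul(B, P)))
Add(Add(Function('z')(16, 24), Mul(-1, -2343)), Mul(-1, Function('l')(u, 22))) = Add(Add(Mul(24, Add(1, 16)), Mul(-1, -2343)), Mul(-1, 52)) = Add(Add(Mul(24, 17), 2343), -52) = Add(Add(408, 2343), -52) = Add(2751, -52) = 2699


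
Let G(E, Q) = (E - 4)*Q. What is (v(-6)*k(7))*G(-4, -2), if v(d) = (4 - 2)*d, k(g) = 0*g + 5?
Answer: -960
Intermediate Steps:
k(g) = 5 (k(g) = 0 + 5 = 5)
v(d) = 2*d
G(E, Q) = Q*(-4 + E) (G(E, Q) = (-4 + E)*Q = Q*(-4 + E))
(v(-6)*k(7))*G(-4, -2) = ((2*(-6))*5)*(-2*(-4 - 4)) = (-12*5)*(-2*(-8)) = -60*16 = -960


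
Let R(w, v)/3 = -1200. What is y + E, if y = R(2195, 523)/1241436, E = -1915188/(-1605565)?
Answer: 197650274664/166100515945 ≈ 1.1899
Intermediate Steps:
R(w, v) = -3600 (R(w, v) = 3*(-1200) = -3600)
E = 1915188/1605565 (E = -1915188*(-1/1605565) = 1915188/1605565 ≈ 1.1928)
y = -300/103453 (y = -3600/1241436 = -3600*1/1241436 = -300/103453 ≈ -0.0028999)
y + E = -300/103453 + 1915188/1605565 = 197650274664/166100515945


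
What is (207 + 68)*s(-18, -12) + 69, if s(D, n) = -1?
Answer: -206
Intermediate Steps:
(207 + 68)*s(-18, -12) + 69 = (207 + 68)*(-1) + 69 = 275*(-1) + 69 = -275 + 69 = -206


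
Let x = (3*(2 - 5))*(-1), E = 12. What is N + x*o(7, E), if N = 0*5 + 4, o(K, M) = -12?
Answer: -104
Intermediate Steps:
x = 9 (x = (3*(-3))*(-1) = -9*(-1) = 9)
N = 4 (N = 0 + 4 = 4)
N + x*o(7, E) = 4 + 9*(-12) = 4 - 108 = -104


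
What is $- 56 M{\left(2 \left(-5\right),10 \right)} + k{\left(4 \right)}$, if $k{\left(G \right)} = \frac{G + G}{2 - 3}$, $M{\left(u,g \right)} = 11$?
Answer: $-624$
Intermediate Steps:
$k{\left(G \right)} = - 2 G$ ($k{\left(G \right)} = \frac{2 G}{-1} = 2 G \left(-1\right) = - 2 G$)
$- 56 M{\left(2 \left(-5\right),10 \right)} + k{\left(4 \right)} = \left(-56\right) 11 - 8 = -616 - 8 = -624$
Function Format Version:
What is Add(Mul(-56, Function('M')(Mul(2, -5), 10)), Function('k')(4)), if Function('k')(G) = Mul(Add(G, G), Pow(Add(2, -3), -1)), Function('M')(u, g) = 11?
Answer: -624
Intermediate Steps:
Function('k')(G) = Mul(-2, G) (Function('k')(G) = Mul(Mul(2, G), Pow(-1, -1)) = Mul(Mul(2, G), -1) = Mul(-2, G))
Add(Mul(-56, Function('M')(Mul(2, -5), 10)), Function('k')(4)) = Add(Mul(-56, 11), Mul(-2, 4)) = Add(-616, -8) = -624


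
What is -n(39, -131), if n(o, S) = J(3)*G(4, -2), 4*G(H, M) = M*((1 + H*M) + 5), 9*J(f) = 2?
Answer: -2/9 ≈ -0.22222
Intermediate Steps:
J(f) = 2/9 (J(f) = (1/9)*2 = 2/9)
G(H, M) = M*(6 + H*M)/4 (G(H, M) = (M*((1 + H*M) + 5))/4 = (M*(6 + H*M))/4 = M*(6 + H*M)/4)
n(o, S) = 2/9 (n(o, S) = 2*((1/4)*(-2)*(6 + 4*(-2)))/9 = 2*((1/4)*(-2)*(6 - 8))/9 = 2*((1/4)*(-2)*(-2))/9 = (2/9)*1 = 2/9)
-n(39, -131) = -1*2/9 = -2/9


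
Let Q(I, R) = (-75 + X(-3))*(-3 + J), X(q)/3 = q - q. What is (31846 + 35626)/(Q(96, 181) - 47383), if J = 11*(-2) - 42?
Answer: -33736/21179 ≈ -1.5929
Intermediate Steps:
J = -64 (J = -22 - 42 = -64)
X(q) = 0 (X(q) = 3*(q - q) = 3*0 = 0)
Q(I, R) = 5025 (Q(I, R) = (-75 + 0)*(-3 - 64) = -75*(-67) = 5025)
(31846 + 35626)/(Q(96, 181) - 47383) = (31846 + 35626)/(5025 - 47383) = 67472/(-42358) = 67472*(-1/42358) = -33736/21179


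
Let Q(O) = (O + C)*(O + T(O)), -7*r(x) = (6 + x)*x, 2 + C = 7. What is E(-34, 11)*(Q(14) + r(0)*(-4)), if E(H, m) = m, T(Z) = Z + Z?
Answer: 8778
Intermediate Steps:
C = 5 (C = -2 + 7 = 5)
T(Z) = 2*Z
r(x) = -x*(6 + x)/7 (r(x) = -(6 + x)*x/7 = -x*(6 + x)/7)
Q(O) = 3*O*(5 + O) (Q(O) = (O + 5)*(O + 2*O) = (5 + O)*(3*O) = 3*O*(5 + O))
E(-34, 11)*(Q(14) + r(0)*(-4)) = 11*(3*14*(5 + 14) - ⅐*0*(6 + 0)*(-4)) = 11*(3*14*19 - ⅐*0*6*(-4)) = 11*(798 + 0*(-4)) = 11*(798 + 0) = 11*798 = 8778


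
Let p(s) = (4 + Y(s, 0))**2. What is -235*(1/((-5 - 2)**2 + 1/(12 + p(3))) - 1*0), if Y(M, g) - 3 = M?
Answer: -26320/5489 ≈ -4.7950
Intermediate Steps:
Y(M, g) = 3 + M
p(s) = (7 + s)**2 (p(s) = (4 + (3 + s))**2 = (7 + s)**2)
-235*(1/((-5 - 2)**2 + 1/(12 + p(3))) - 1*0) = -235*(1/((-5 - 2)**2 + 1/(12 + (7 + 3)**2)) - 1*0) = -235*(1/((-7)**2 + 1/(12 + 10**2)) + 0) = -235*(1/(49 + 1/(12 + 100)) + 0) = -235*(1/(49 + 1/112) + 0) = -235*(1/(5489/112) + 0) = -235*(112/5489 + 0) = -235*112/5489 = -26320/5489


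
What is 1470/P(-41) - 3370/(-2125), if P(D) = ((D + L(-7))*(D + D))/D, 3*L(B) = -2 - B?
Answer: -857593/50150 ≈ -17.101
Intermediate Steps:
L(B) = -⅔ - B/3 (L(B) = (-2 - B)/3 = -⅔ - B/3)
P(D) = 10/3 + 2*D (P(D) = ((D + (-⅔ - ⅓*(-7)))*(D + D))/D = ((D + (-⅔ + 7/3))*(2*D))/D = ((D + 5/3)*(2*D))/D = ((5/3 + D)*(2*D))/D = (2*D*(5/3 + D))/D = 10/3 + 2*D)
1470/P(-41) - 3370/(-2125) = 1470/(10/3 + 2*(-41)) - 3370/(-2125) = 1470/(10/3 - 82) - 3370*(-1/2125) = 1470/(-236/3) + 674/425 = 1470*(-3/236) + 674/425 = -2205/118 + 674/425 = -857593/50150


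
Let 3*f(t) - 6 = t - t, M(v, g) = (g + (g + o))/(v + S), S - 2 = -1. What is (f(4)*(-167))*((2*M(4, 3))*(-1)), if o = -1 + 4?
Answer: 6012/5 ≈ 1202.4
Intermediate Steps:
o = 3
S = 1 (S = 2 - 1 = 1)
M(v, g) = (3 + 2*g)/(1 + v) (M(v, g) = (g + (g + 3))/(v + 1) = (g + (3 + g))/(1 + v) = (3 + 2*g)/(1 + v))
f(t) = 2 (f(t) = 2 + (t - t)/3 = 2 + (1/3)*0 = 2 + 0 = 2)
(f(4)*(-167))*((2*M(4, 3))*(-1)) = (2*(-167))*((2*((3 + 2*3)/(1 + 4)))*(-1)) = -334*2*((3 + 6)/5)*(-1) = -334*2*((1/5)*9)*(-1) = -334*2*(9/5)*(-1) = -6012*(-1)/5 = -334*(-18/5) = 6012/5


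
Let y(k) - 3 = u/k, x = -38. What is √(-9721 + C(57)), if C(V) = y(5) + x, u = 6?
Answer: I*√243870/5 ≈ 98.766*I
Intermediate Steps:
y(k) = 3 + 6/k
C(V) = -169/5 (C(V) = (3 + 6/5) - 38 = 21/5 - 38 = -169/5)
√(-9721 + C(57)) = √(-9721 - 169/5) = √(-48774/5) = I*√243870/5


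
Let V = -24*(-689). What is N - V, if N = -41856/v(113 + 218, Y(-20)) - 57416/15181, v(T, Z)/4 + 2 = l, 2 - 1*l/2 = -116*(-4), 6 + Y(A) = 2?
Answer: -116175443024/7028803 ≈ -16528.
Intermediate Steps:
Y(A) = -4 (Y(A) = -6 + 2 = -4)
l = -924 (l = 4 - (-232)*(-4) = 4 - 2*464 = 4 - 928 = -924)
v(T, Z) = -3704 (v(T, Z) = -8 + 4*(-924) = -8 - 3696 = -3704)
V = 16536
N = 52843384/7028803 (N = -41856/(-3704) - 57416/15181 = -41856*(-1/3704) - 57416*1/15181 = 5232/463 - 57416/15181 = 52843384/7028803 ≈ 7.5181)
N - V = 52843384/7028803 - 1*16536 = 52843384/7028803 - 16536 = -116175443024/7028803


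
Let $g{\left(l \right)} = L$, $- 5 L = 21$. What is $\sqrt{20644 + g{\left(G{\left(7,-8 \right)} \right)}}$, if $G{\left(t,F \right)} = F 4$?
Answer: $\frac{\sqrt{515995}}{5} \approx 143.67$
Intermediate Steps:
$G{\left(t,F \right)} = 4 F$
$L = - \frac{21}{5}$ ($L = \left(- \frac{1}{5}\right) 21 = - \frac{21}{5} \approx -4.2$)
$g{\left(l \right)} = - \frac{21}{5}$
$\sqrt{20644 + g{\left(G{\left(7,-8 \right)} \right)}} = \sqrt{20644 - \frac{21}{5}} = \sqrt{\frac{103199}{5}} = \frac{\sqrt{515995}}{5}$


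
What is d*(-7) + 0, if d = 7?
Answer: -49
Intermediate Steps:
d*(-7) + 0 = 7*(-7) + 0 = -49 + 0 = -49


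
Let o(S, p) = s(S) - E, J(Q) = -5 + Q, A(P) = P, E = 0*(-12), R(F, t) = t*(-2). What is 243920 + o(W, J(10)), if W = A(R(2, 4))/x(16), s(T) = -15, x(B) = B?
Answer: 243905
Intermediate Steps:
R(F, t) = -2*t
E = 0
W = -½ (W = -2*4/16 = -8*1/16 = -½ ≈ -0.50000)
o(S, p) = -15 (o(S, p) = -15 - 1*0 = -15 + 0 = -15)
243920 + o(W, J(10)) = 243920 - 15 = 243905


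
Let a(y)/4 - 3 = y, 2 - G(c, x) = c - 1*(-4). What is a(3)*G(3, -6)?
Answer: -120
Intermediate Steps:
G(c, x) = -2 - c (G(c, x) = 2 - (c - 1*(-4)) = 2 - (c + 4) = 2 - (4 + c) = 2 + (-4 - c) = -2 - c)
a(y) = 12 + 4*y
a(3)*G(3, -6) = (12 + 4*3)*(-2 - 1*3) = (12 + 12)*(-2 - 3) = 24*(-5) = -120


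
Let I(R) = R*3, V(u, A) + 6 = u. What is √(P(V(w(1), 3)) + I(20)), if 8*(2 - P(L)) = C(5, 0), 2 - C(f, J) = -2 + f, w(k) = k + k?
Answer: √994/4 ≈ 7.8819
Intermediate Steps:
w(k) = 2*k
C(f, J) = 4 - f (C(f, J) = 2 - (-2 + f) = 2 + (2 - f) = 4 - f)
V(u, A) = -6 + u
I(R) = 3*R
P(L) = 17/8 (P(L) = 2 - (4 - 1*5)/8 = 2 - (4 - 5)/8 = 2 - ⅛*(-1) = 2 + ⅛ = 17/8)
√(P(V(w(1), 3)) + I(20)) = √(17/8 + 3*20) = √(17/8 + 60) = √(497/8) = √994/4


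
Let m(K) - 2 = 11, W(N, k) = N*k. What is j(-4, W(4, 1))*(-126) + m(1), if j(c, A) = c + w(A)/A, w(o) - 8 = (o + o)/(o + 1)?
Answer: 1073/5 ≈ 214.60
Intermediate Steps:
w(o) = 8 + 2*o/(1 + o) (w(o) = 8 + (o + o)/(o + 1) = 8 + (2*o)/(1 + o) = 8 + 2*o/(1 + o))
m(K) = 13 (m(K) = 2 + 11 = 13)
j(c, A) = c + 2*(4 + 5*A)/(A*(1 + A)) (j(c, A) = c + (2*(4 + 5*A)/(1 + A))/A = c + 2*(4 + 5*A)/(A*(1 + A)))
j(-4, W(4, 1))*(-126) + m(1) = ((8 + 10*(4*1) + (4*1)*(-4)*(1 + 4*1))/(((4*1))*(1 + 4*1)))*(-126) + 13 = ((8 + 10*4 + 4*(-4)*(1 + 4))/(4*(1 + 4)))*(-126) + 13 = ((1/4)*(8 + 40 + 4*(-4)*5)/5)*(-126) + 13 = ((1/4)*(1/5)*(8 + 40 - 80))*(-126) + 13 = ((1/4)*(1/5)*(-32))*(-126) + 13 = -8/5*(-126) + 13 = 1008/5 + 13 = 1073/5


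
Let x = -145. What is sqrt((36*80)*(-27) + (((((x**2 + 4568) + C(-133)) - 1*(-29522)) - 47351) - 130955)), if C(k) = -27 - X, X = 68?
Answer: I*sqrt(201046) ≈ 448.38*I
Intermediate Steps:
C(k) = -95 (C(k) = -27 - 1*68 = -27 - 68 = -95)
sqrt((36*80)*(-27) + (((((x**2 + 4568) + C(-133)) - 1*(-29522)) - 47351) - 130955)) = sqrt((36*80)*(-27) + ((((((-145)**2 + 4568) - 95) - 1*(-29522)) - 47351) - 130955)) = sqrt(2880*(-27) + (((((21025 + 4568) - 95) + 29522) - 47351) - 130955)) = sqrt(-77760 + ((((25593 - 95) + 29522) - 47351) - 130955)) = sqrt(-77760 + (((25498 + 29522) - 47351) - 130955)) = sqrt(-77760 + ((55020 - 47351) - 130955)) = sqrt(-77760 + (7669 - 130955)) = sqrt(-77760 - 123286) = sqrt(-201046) = I*sqrt(201046)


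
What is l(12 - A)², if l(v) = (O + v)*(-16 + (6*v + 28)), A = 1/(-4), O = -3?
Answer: 40030929/64 ≈ 6.2548e+5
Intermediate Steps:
A = -¼ ≈ -0.25000
l(v) = (-3 + v)*(12 + 6*v) (l(v) = (-3 + v)*(-16 + (6*v + 28)) = (-3 + v)*(-16 + (28 + 6*v)) = (-3 + v)*(12 + 6*v))
l(12 - A)² = (-36 - 6*(12 - 1*(-¼)) + 6*(12 - 1*(-¼))²)² = (-36 - 6*(12 + ¼) + 6*(12 + ¼)²)² = (-36 - 6*49/4 + 6*(49/4)²)² = (-36 - 147/2 + 6*(2401/16))² = (-36 - 147/2 + 7203/8)² = (6327/8)² = 40030929/64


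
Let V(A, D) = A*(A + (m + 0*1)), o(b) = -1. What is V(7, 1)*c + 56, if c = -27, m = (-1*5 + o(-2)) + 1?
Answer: -322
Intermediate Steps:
m = -5 (m = (-1*5 - 1) + 1 = (-5 - 1) + 1 = -6 + 1 = -5)
V(A, D) = A*(-5 + A) (V(A, D) = A*(A + (-5 + 0*1)) = A*(A + (-5 + 0)) = A*(A - 5) = A*(-5 + A))
V(7, 1)*c + 56 = (7*(-5 + 7))*(-27) + 56 = (7*2)*(-27) + 56 = 14*(-27) + 56 = -378 + 56 = -322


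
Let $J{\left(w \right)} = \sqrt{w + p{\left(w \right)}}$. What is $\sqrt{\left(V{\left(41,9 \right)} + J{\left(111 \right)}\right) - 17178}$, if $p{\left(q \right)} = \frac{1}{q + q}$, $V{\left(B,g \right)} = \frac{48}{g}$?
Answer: $\frac{\sqrt{-846337704 + 222 \sqrt{5470746}}}{222} \approx 131.0 i$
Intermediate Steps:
$p{\left(q \right)} = \frac{1}{2 q}$
$J{\left(w \right)} = \sqrt{w + \frac{1}{2 w}}$
$\sqrt{\left(V{\left(41,9 \right)} + J{\left(111 \right)}\right) - 17178} = \sqrt{\left(\frac{48}{9} + \frac{\sqrt{\frac{2}{111} + 4 \cdot 111}}{2}\right) - 17178} = \sqrt{\left(48 \cdot \frac{1}{9} + \frac{\sqrt{2 \cdot \frac{1}{111} + 444}}{2}\right) - 17178} = \sqrt{\left(\frac{16}{3} + \frac{\sqrt{\frac{2}{111} + 444}}{2}\right) - 17178} = \sqrt{\left(\frac{16}{3} + \frac{\sqrt{\frac{49286}{111}}}{2}\right) - 17178} = \sqrt{\left(\frac{16}{3} + \frac{\frac{1}{111} \sqrt{5470746}}{2}\right) - 17178} = \sqrt{\left(\frac{16}{3} + \frac{\sqrt{5470746}}{222}\right) - 17178} = \sqrt{- \frac{51518}{3} + \frac{\sqrt{5470746}}{222}}$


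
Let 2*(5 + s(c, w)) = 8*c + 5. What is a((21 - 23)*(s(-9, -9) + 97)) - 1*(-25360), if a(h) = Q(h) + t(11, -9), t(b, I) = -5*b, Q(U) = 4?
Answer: 25309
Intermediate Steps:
s(c, w) = -5/2 + 4*c (s(c, w) = -5 + (8*c + 5)/2 = -5 + (5 + 8*c)/2 = -5 + (5/2 + 4*c) = -5/2 + 4*c)
a(h) = -51 (a(h) = 4 - 5*11 = 4 - 55 = -51)
a((21 - 23)*(s(-9, -9) + 97)) - 1*(-25360) = -51 - 1*(-25360) = -51 + 25360 = 25309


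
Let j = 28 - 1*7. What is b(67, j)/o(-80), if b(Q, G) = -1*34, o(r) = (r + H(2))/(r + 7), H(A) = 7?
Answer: -34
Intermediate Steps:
o(r) = 1 (o(r) = (r + 7)/(r + 7) = (7 + r)/(7 + r) = 1)
j = 21 (j = 28 - 7 = 21)
b(Q, G) = -34
b(67, j)/o(-80) = -34/1 = -34*1 = -34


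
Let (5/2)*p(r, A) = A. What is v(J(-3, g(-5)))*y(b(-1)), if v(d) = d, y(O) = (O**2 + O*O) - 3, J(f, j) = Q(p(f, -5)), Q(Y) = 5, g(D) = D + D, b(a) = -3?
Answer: 75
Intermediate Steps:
g(D) = 2*D
p(r, A) = 2*A/5
J(f, j) = 5
y(O) = -3 + 2*O**2 (y(O) = (O**2 + O**2) - 3 = 2*O**2 - 3 = -3 + 2*O**2)
v(J(-3, g(-5)))*y(b(-1)) = 5*(-3 + 2*(-3)**2) = 5*(-3 + 2*9) = 5*(-3 + 18) = 5*15 = 75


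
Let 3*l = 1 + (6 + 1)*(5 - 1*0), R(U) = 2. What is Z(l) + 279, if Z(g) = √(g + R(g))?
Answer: 279 + √14 ≈ 282.74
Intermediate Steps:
l = 12 (l = (1 + (6 + 1)*(5 - 1*0))/3 = (1 + 7*(5 + 0))/3 = (1 + 7*5)/3 = (1 + 35)/3 = (⅓)*36 = 12)
Z(g) = √(2 + g) (Z(g) = √(g + 2) = √(2 + g))
Z(l) + 279 = √(2 + 12) + 279 = √14 + 279 = 279 + √14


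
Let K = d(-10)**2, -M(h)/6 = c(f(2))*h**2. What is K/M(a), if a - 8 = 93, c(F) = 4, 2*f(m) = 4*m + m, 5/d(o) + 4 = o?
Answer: -25/47985504 ≈ -5.2099e-7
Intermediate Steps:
d(o) = 5/(-4 + o)
f(m) = 5*m/2 (f(m) = (4*m + m)/2 = (5*m)/2 = 5*m/2)
a = 101 (a = 8 + 93 = 101)
M(h) = -24*h**2
K = 25/196 (K = (5/(-4 - 10))**2 = (5/(-14))**2 = (5*(-1/14))**2 = (-5/14)**2 = 25/196 ≈ 0.12755)
K/M(a) = 25/(196*((-24*101**2))) = 25/(196*((-24*10201))) = (25/196)/(-244824) = (25/196)*(-1/244824) = -25/47985504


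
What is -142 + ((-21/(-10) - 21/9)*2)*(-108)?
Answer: -458/5 ≈ -91.600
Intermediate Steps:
-142 + ((-21/(-10) - 21/9)*2)*(-108) = -142 + ((-21*(-⅒) - 21*⅑)*2)*(-108) = -142 + ((21/10 - 7/3)*2)*(-108) = -142 - 7/30*2*(-108) = -142 - 7/15*(-108) = -142 + 252/5 = -458/5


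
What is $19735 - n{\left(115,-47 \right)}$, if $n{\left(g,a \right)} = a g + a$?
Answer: $25187$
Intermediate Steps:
$n{\left(g,a \right)} = a + a g$
$19735 - n{\left(115,-47 \right)} = 19735 - - 47 \left(1 + 115\right) = 19735 - \left(-47\right) 116 = 19735 - -5452 = 19735 + 5452 = 25187$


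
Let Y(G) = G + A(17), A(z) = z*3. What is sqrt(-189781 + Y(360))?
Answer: I*sqrt(189370) ≈ 435.17*I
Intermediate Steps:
A(z) = 3*z
Y(G) = 51 + G (Y(G) = G + 3*17 = G + 51 = 51 + G)
sqrt(-189781 + Y(360)) = sqrt(-189781 + (51 + 360)) = sqrt(-189781 + 411) = sqrt(-189370) = I*sqrt(189370)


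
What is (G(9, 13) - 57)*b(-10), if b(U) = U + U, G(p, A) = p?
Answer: 960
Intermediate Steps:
b(U) = 2*U
(G(9, 13) - 57)*b(-10) = (9 - 57)*(2*(-10)) = -48*(-20) = 960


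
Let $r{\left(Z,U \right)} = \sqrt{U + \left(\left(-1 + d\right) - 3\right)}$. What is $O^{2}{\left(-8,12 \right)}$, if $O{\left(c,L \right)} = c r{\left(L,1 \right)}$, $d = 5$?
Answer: $128$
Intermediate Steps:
$r{\left(Z,U \right)} = \sqrt{1 + U}$ ($r{\left(Z,U \right)} = \sqrt{U + \left(\left(-1 + 5\right) - 3\right)} = \sqrt{U + \left(4 - 3\right)} = \sqrt{U + 1} = \sqrt{1 + U}$)
$O{\left(c,L \right)} = c \sqrt{2}$ ($O{\left(c,L \right)} = c \sqrt{1 + 1} = c \sqrt{2}$)
$O^{2}{\left(-8,12 \right)} = \left(- 8 \sqrt{2}\right)^{2} = 128$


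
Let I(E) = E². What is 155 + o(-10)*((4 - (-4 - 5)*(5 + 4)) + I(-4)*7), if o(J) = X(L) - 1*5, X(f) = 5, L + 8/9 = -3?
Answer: 155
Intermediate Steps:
L = -35/9 (L = -8/9 - 3 = -35/9 ≈ -3.8889)
o(J) = 0 (o(J) = 5 - 1*5 = 5 - 5 = 0)
155 + o(-10)*((4 - (-4 - 5)*(5 + 4)) + I(-4)*7) = 155 + 0*((4 - (-4 - 5)*(5 + 4)) + (-4)²*7) = 155 + 0*((4 - (-9)*9) + 16*7) = 155 + 0*((4 - 1*(-81)) + 112) = 155 + 0*((4 + 81) + 112) = 155 + 0*(85 + 112) = 155 + 0*197 = 155 + 0 = 155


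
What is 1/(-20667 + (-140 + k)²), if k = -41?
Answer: 1/12094 ≈ 8.2686e-5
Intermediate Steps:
1/(-20667 + (-140 + k)²) = 1/(-20667 + (-140 - 41)²) = 1/(-20667 + (-181)²) = 1/(-20667 + 32761) = 1/12094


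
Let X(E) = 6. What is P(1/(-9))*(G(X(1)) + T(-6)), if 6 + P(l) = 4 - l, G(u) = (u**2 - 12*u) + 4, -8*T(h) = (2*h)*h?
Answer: 697/9 ≈ 77.444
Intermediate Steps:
T(h) = -h**2/4 (T(h) = -2*h*h/8 = -h**2/4)
G(u) = 4 + u**2 - 12*u
P(l) = -2 - l (P(l) = -6 + (4 - l) = -2 - l)
P(1/(-9))*(G(X(1)) + T(-6)) = (-2 - 1/(-9))*((4 + 6**2 - 12*6) - 1/4*(-6)**2) = (-2 - 1*(-1/9))*((4 + 36 - 72) - 1/4*36) = (-2 + 1/9)*(-32 - 9) = -17/9*(-41) = 697/9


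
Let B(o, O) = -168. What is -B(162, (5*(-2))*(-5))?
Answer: 168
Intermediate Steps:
-B(162, (5*(-2))*(-5)) = -1*(-168) = 168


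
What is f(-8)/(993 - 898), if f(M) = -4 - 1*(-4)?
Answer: 0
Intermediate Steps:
f(M) = 0 (f(M) = -4 + 4 = 0)
f(-8)/(993 - 898) = 0/(993 - 898) = 0/95 = (1/95)*0 = 0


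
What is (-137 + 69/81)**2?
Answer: 13512976/729 ≈ 18536.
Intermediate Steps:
(-137 + 69/81)**2 = (-137 + 69*(1/81))**2 = (-137 + 23/27)**2 = (-3676/27)**2 = 13512976/729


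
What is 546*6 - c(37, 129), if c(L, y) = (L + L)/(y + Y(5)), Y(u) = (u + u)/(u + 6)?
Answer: 4680590/1429 ≈ 3275.4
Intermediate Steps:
Y(u) = 2*u/(6 + u) (Y(u) = (2*u)/(6 + u) = 2*u/(6 + u))
c(L, y) = 2*L/(10/11 + y) (c(L, y) = (L + L)/(y + 2*5/(6 + 5)) = (2*L)/(y + 2*5/11) = (2*L)/(y + 2*5*(1/11)) = (2*L)/(y + 10/11) = (2*L)/(10/11 + y) = 2*L/(10/11 + y))
546*6 - c(37, 129) = 546*6 - 22*37/(10 + 11*129) = 3276 - 22*37/(10 + 1419) = 3276 - 22*37/1429 = 3276 - 1*814/1429 = 3276 - 814/1429 = 4680590/1429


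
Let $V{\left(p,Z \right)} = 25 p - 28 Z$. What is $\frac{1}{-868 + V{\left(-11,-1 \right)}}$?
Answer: $- \frac{1}{1115} \approx -0.00089686$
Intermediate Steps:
$V{\left(p,Z \right)} = - 28 Z + 25 p$
$\frac{1}{-868 + V{\left(-11,-1 \right)}} = \frac{1}{-868 + \left(\left(-28\right) \left(-1\right) + 25 \left(-11\right)\right)} = \frac{1}{-868 + \left(28 - 275\right)} = \frac{1}{-868 - 247} = \frac{1}{-1115} = - \frac{1}{1115}$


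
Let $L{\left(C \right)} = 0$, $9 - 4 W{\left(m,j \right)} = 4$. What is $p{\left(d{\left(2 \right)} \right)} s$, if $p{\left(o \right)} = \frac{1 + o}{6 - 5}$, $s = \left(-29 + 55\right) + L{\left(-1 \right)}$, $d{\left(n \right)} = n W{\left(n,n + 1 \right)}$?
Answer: $91$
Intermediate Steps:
$W{\left(m,j \right)} = \frac{5}{4}$ ($W{\left(m,j \right)} = \frac{9}{4} - 1 = \frac{5}{4}$)
$d{\left(n \right)} = \frac{5 n}{4}$ ($d{\left(n \right)} = n \frac{5}{4} = \frac{5 n}{4}$)
$s = 26$ ($s = \left(-29 + 55\right) + 0 = 26 + 0 = 26$)
$p{\left(o \right)} = 1 + o$ ($p{\left(o \right)} = \frac{1 + o}{1} = \left(1 + o\right) 1 = 1 + o$)
$p{\left(d{\left(2 \right)} \right)} s = \left(1 + \frac{5}{4} \cdot 2\right) 26 = \left(1 + \frac{5}{2}\right) 26 = \frac{7}{2} \cdot 26 = 91$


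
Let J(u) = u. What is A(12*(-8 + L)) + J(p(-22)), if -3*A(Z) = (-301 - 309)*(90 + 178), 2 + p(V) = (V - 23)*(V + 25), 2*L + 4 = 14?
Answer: 163069/3 ≈ 54356.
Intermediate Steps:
L = 5 (L = -2 + (½)*14 = -2 + 7 = 5)
p(V) = -2 + (-23 + V)*(25 + V) (p(V) = -2 + (V - 23)*(V + 25) = -2 + (-23 + V)*(25 + V))
A(Z) = 163480/3 (A(Z) = -(-301 - 309)*(90 + 178)/3 = -(-610)*268/3 = -⅓*(-163480) = 163480/3)
A(12*(-8 + L)) + J(p(-22)) = 163480/3 + (-577 + (-22)² + 2*(-22)) = 163480/3 + (-577 + 484 - 44) = 163480/3 - 137 = 163069/3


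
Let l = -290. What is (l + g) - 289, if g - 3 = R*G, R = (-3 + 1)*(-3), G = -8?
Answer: -624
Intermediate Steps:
R = 6 (R = -2*(-3) = 6)
g = -45 (g = 3 + 6*(-8) = 3 - 48 = -45)
(l + g) - 289 = (-290 - 45) - 289 = -335 - 289 = -624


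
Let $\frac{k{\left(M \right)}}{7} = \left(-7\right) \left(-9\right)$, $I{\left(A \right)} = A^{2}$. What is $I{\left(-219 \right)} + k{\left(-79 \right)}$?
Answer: $48402$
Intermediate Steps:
$k{\left(M \right)} = 441$ ($k{\left(M \right)} = 7 \left(\left(-7\right) \left(-9\right)\right) = 7 \cdot 63 = 441$)
$I{\left(-219 \right)} + k{\left(-79 \right)} = \left(-219\right)^{2} + 441 = 47961 + 441 = 48402$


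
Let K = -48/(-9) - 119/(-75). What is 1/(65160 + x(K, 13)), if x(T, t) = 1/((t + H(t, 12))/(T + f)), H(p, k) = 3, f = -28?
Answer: 400/26063473 ≈ 1.5347e-5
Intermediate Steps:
K = 173/25 (K = -48*(-1/9) - 119*(-1/75) = 16/3 + 119/75 = 173/25 ≈ 6.9200)
x(T, t) = (-28 + T)/(3 + t) (x(T, t) = 1/((t + 3)/(T - 28)) = 1/((3 + t)/(-28 + T)) = (-28 + T)/(3 + t))
1/(65160 + x(K, 13)) = 1/(65160 + (-28 + 173/25)/(3 + 13)) = 1/(65160 - 527/25/16) = 1/(65160 + (1/16)*(-527/25)) = 1/(65160 - 527/400) = 1/(26063473/400) = 400/26063473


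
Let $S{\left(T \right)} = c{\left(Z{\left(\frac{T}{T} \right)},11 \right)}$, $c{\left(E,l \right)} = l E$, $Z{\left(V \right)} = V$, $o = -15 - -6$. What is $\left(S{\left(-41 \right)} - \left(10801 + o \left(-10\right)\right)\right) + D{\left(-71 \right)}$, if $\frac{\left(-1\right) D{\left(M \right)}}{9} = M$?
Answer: $-10241$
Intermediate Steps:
$D{\left(M \right)} = - 9 M$
$o = -9$ ($o = -15 + 6 = -9$)
$c{\left(E,l \right)} = E l$
$S{\left(T \right)} = 11$ ($S{\left(T \right)} = \frac{T}{T} 11 = 1 \cdot 11 = 11$)
$\left(S{\left(-41 \right)} - \left(10801 + o \left(-10\right)\right)\right) + D{\left(-71 \right)} = \left(11 - \left(10801 + 90\right)\right) - -639 = \left(11 - 10891\right) + 639 = -10880 + 639 = -10241$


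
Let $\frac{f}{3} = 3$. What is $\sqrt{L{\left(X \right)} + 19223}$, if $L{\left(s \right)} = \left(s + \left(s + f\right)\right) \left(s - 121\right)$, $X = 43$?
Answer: $\sqrt{11813} \approx 108.69$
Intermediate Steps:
$f = 9$ ($f = 3 \cdot 3 = 9$)
$L{\left(s \right)} = \left(-121 + s\right) \left(9 + 2 s\right)$ ($L{\left(s \right)} = \left(s + \left(s + 9\right)\right) \left(s - 121\right) = \left(s + \left(9 + s\right)\right) \left(-121 + s\right) = \left(9 + 2 s\right) \left(-121 + s\right) = \left(-121 + s\right) \left(9 + 2 s\right)$)
$\sqrt{L{\left(X \right)} + 19223} = \sqrt{\left(-1089 - 10019 + 2 \cdot 43^{2}\right) + 19223} = \sqrt{\left(-1089 - 10019 + 2 \cdot 1849\right) + 19223} = \sqrt{\left(-1089 - 10019 + 3698\right) + 19223} = \sqrt{-7410 + 19223} = \sqrt{11813}$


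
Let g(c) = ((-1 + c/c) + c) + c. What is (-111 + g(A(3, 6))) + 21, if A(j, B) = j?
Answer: -84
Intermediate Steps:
g(c) = 2*c (g(c) = ((-1 + 1) + c) + c = (0 + c) + c = c + c = 2*c)
(-111 + g(A(3, 6))) + 21 = (-111 + 2*3) + 21 = (-111 + 6) + 21 = -105 + 21 = -84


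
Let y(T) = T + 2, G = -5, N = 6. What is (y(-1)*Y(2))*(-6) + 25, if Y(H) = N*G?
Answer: 205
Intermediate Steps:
y(T) = 2 + T
Y(H) = -30 (Y(H) = 6*(-5) = -30)
(y(-1)*Y(2))*(-6) + 25 = ((2 - 1)*(-30))*(-6) + 25 = (1*(-30))*(-6) + 25 = -30*(-6) + 25 = 180 + 25 = 205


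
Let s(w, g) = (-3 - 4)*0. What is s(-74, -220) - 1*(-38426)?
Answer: 38426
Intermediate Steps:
s(w, g) = 0 (s(w, g) = -7*0 = 0)
s(-74, -220) - 1*(-38426) = 0 - 1*(-38426) = 0 + 38426 = 38426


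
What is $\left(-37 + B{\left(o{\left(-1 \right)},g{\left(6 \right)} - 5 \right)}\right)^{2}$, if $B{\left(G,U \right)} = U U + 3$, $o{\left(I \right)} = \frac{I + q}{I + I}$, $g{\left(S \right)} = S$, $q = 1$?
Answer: $1089$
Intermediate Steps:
$o{\left(I \right)} = \frac{1 + I}{2 I}$ ($o{\left(I \right)} = \frac{I + 1}{I + I} = \frac{1 + I}{2 I}$)
$B{\left(G,U \right)} = 3 + U^{2}$ ($B{\left(G,U \right)} = U^{2} + 3 = 3 + U^{2}$)
$\left(-37 + B{\left(o{\left(-1 \right)},g{\left(6 \right)} - 5 \right)}\right)^{2} = \left(-37 + \left(3 + \left(6 - 5\right)^{2}\right)\right)^{2} = \left(-37 + \left(3 + 1^{2}\right)\right)^{2} = \left(-37 + \left(3 + 1\right)\right)^{2} = \left(-37 + 4\right)^{2} = \left(-33\right)^{2} = 1089$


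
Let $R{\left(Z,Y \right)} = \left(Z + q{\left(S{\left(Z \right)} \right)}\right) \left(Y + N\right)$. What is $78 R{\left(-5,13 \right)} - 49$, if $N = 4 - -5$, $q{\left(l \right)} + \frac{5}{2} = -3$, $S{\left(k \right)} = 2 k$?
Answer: $-18067$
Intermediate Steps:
$q{\left(l \right)} = - \frac{11}{2}$ ($q{\left(l \right)} = - \frac{5}{2} - 3 = - \frac{11}{2}$)
$N = 9$ ($N = 4 + 5 = 9$)
$R{\left(Z,Y \right)} = \left(9 + Y\right) \left(- \frac{11}{2} + Z\right)$ ($R{\left(Z,Y \right)} = \left(Z - \frac{11}{2}\right) \left(Y + 9\right) = \left(- \frac{11}{2} + Z\right) \left(9 + Y\right) = \left(9 + Y\right) \left(- \frac{11}{2} + Z\right)$)
$78 R{\left(-5,13 \right)} - 49 = 78 \left(- \frac{99}{2} + 9 \left(-5\right) - \frac{143}{2} + 13 \left(-5\right)\right) - 49 = 78 \left(- \frac{99}{2} - 45 - \frac{143}{2} - 65\right) - 49 = 78 \left(-231\right) - 49 = -18018 - 49 = -18067$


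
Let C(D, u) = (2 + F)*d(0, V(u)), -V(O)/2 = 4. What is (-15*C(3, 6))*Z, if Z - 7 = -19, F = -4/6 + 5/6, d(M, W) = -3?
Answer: -1170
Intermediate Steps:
V(O) = -8 (V(O) = -2*4 = -8)
F = ⅙ (F = -4*⅙ + 5*(⅙) = -⅔ + ⅚ = ⅙ ≈ 0.16667)
Z = -12 (Z = 7 - 19 = -12)
C(D, u) = -13/2 (C(D, u) = (2 + ⅙)*(-3) = (13/6)*(-3) = -13/2)
(-15*C(3, 6))*Z = -15*(-13/2)*(-12) = (195/2)*(-12) = -1170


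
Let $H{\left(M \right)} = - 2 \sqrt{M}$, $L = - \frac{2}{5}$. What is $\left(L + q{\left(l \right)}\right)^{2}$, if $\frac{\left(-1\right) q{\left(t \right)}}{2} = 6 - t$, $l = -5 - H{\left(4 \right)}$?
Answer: $\frac{5184}{25} \approx 207.36$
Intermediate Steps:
$L = - \frac{2}{5}$ ($L = \left(-2\right) \frac{1}{5} = - \frac{2}{5} \approx -0.4$)
$l = -1$ ($l = -5 - - 2 \sqrt{4} = -5 - \left(-2\right) 2 = -5 - -4 = -5 + 4 = -1$)
$q{\left(t \right)} = -12 + 2 t$ ($q{\left(t \right)} = - 2 \left(6 - t\right) = -12 + 2 t$)
$\left(L + q{\left(l \right)}\right)^{2} = \left(- \frac{2}{5} + \left(-12 + 2 \left(-1\right)\right)\right)^{2} = \left(- \frac{2}{5} - 14\right)^{2} = \left(- \frac{72}{5}\right)^{2} = \frac{5184}{25}$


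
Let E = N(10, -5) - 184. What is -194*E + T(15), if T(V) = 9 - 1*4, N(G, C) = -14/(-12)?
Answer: 106424/3 ≈ 35475.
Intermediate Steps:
N(G, C) = 7/6 (N(G, C) = -14*(-1/12) = 7/6)
E = -1097/6 (E = 7/6 - 184 = -1097/6 ≈ -182.83)
T(V) = 5 (T(V) = 9 - 4 = 5)
-194*E + T(15) = -194*(-1097/6) + 5 = 106409/3 + 5 = 106424/3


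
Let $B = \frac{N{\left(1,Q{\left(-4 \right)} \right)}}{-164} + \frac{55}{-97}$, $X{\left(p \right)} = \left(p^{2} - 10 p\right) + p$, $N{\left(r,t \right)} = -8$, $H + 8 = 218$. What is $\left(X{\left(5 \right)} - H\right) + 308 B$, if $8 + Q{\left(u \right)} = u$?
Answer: $- \frac{1549498}{3977} \approx -389.61$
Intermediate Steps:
$H = 210$ ($H = -8 + 218 = 210$)
$Q{\left(u \right)} = -8 + u$
$X{\left(p \right)} = p^{2} - 9 p$
$B = - \frac{2061}{3977}$ ($B = - \frac{8}{-164} + \frac{55}{-97} = \left(-8\right) \left(- \frac{1}{164}\right) + 55 \left(- \frac{1}{97}\right) = \frac{2}{41} - \frac{55}{97} = - \frac{2061}{3977} \approx -0.51823$)
$\left(X{\left(5 \right)} - H\right) + 308 B = \left(5 \left(-9 + 5\right) - 210\right) + 308 \left(- \frac{2061}{3977}\right) = \left(5 \left(-4\right) - 210\right) - \frac{634788}{3977} = \left(-20 - 210\right) - \frac{634788}{3977} = -230 - \frac{634788}{3977} = - \frac{1549498}{3977}$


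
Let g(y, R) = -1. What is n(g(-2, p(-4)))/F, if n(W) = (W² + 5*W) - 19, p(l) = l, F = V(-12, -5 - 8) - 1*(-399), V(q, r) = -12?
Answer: -23/387 ≈ -0.059432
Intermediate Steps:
F = 387 (F = -12 - 1*(-399) = -12 + 399 = 387)
n(W) = -19 + W² + 5*W
n(g(-2, p(-4)))/F = (-19 + (-1)² + 5*(-1))/387 = (-19 + 1 - 5)*(1/387) = -23*1/387 = -23/387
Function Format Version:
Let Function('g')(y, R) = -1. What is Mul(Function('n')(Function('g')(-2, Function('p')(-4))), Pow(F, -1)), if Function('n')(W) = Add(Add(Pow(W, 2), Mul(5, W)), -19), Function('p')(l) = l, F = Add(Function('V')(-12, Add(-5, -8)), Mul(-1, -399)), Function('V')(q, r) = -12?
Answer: Rational(-23, 387) ≈ -0.059432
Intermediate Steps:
F = 387 (F = Add(-12, Mul(-1, -399)) = Add(-12, 399) = 387)
Function('n')(W) = Add(-19, Pow(W, 2), Mul(5, W))
Mul(Function('n')(Function('g')(-2, Function('p')(-4))), Pow(F, -1)) = Mul(Add(-19, Pow(-1, 2), Mul(5, -1)), Pow(387, -1)) = Mul(Add(-19, 1, -5), Rational(1, 387)) = Mul(-23, Rational(1, 387)) = Rational(-23, 387)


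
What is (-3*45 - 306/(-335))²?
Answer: 2017716561/112225 ≈ 17979.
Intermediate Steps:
(-3*45 - 306/(-335))² = (-135 - 306*(-1/335))² = (-135 + 306/335)² = (-44919/335)² = 2017716561/112225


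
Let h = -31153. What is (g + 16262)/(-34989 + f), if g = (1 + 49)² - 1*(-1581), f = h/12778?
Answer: -259942854/447120595 ≈ -0.58137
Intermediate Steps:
f = -31153/12778 ≈ -2.4380
g = 4081 (g = 50² + 1581 = 2500 + 1581 = 4081)
(g + 16262)/(-34989 + f) = (4081 + 16262)/(-34989 - 31153/12778) = 20343/(-447120595/12778) = 20343*(-12778/447120595) = -259942854/447120595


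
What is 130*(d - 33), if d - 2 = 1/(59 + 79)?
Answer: -278005/69 ≈ -4029.1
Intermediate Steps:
d = 277/138 (d = 2 + 1/(59 + 79) = 2 + 1/138 = 277/138 ≈ 2.0072)
130*(d - 33) = 130*(277/138 - 33) = 130*(-4277/138) = -278005/69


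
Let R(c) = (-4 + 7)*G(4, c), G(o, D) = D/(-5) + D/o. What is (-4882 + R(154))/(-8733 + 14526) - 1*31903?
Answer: -1848189379/57930 ≈ -31904.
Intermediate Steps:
G(o, D) = -D/5 + D/o (G(o, D) = D*(-⅕) + D/o = -D/5 + D/o)
R(c) = 3*c/20 (R(c) = (-4 + 7)*(-c/5 + c/4) = 3*(-c/5 + c*(¼)) = 3*(-c/5 + c/4) = 3*(c/20) = 3*c/20)
(-4882 + R(154))/(-8733 + 14526) - 1*31903 = (-4882 + (3/20)*154)/(-8733 + 14526) - 1*31903 = (-4882 + 231/10)/5793 - 31903 = -48589/10*1/5793 - 31903 = -48589/57930 - 31903 = -1848189379/57930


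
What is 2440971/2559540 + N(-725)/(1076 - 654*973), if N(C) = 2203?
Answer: 257504536111/270998122940 ≈ 0.95021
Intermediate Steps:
2440971/2559540 + N(-725)/(1076 - 654*973) = 2440971/2559540 + 2203/(1076 - 654*973) = 2440971*(1/2559540) + 2203/(1076 - 636342) = 813657/853180 + 2203/(-635266) = 813657/853180 + 2203*(-1/635266) = 813657/853180 - 2203/635266 = 257504536111/270998122940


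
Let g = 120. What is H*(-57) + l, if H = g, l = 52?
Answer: -6788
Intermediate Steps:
H = 120
H*(-57) + l = 120*(-57) + 52 = -6840 + 52 = -6788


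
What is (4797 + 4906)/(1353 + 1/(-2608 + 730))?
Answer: 18222234/2540933 ≈ 7.1715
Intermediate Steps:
(4797 + 4906)/(1353 + 1/(-2608 + 730)) = 9703/(1353 + 1/(-1878)) = 9703/(1353 - 1/1878) = 9703/(2540933/1878) = 9703*(1878/2540933) = 18222234/2540933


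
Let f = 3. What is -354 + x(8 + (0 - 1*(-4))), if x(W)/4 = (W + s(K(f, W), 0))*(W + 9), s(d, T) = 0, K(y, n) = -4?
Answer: 654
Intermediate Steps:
x(W) = 4*W*(9 + W) (x(W) = 4*((W + 0)*(W + 9)) = 4*(W*(9 + W)) = 4*W*(9 + W))
-354 + x(8 + (0 - 1*(-4))) = -354 + 4*(8 + (0 - 1*(-4)))*(9 + (8 + (0 - 1*(-4)))) = -354 + 4*(8 + (0 + 4))*(9 + (8 + (0 + 4))) = -354 + 4*(8 + 4)*(9 + (8 + 4)) = -354 + 4*12*(9 + 12) = -354 + 4*12*21 = -354 + 1008 = 654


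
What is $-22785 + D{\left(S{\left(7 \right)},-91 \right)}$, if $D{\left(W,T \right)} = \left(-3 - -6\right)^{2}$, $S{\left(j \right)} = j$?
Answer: $-22776$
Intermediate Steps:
$D{\left(W,T \right)} = 9$ ($D{\left(W,T \right)} = \left(-3 + 6\right)^{2} = 3^{2} = 9$)
$-22785 + D{\left(S{\left(7 \right)},-91 \right)} = -22785 + 9 = -22776$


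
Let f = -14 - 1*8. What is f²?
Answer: 484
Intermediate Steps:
f = -22 (f = -14 - 8 = -22)
f² = (-22)² = 484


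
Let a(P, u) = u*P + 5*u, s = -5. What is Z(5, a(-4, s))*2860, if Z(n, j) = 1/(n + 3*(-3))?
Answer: -715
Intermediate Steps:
a(P, u) = 5*u + P*u (a(P, u) = P*u + 5*u = 5*u + P*u)
Z(n, j) = 1/(-9 + n) (Z(n, j) = 1/(n - 9) = 1/(-9 + n))
Z(5, a(-4, s))*2860 = 2860/(-9 + 5) = 2860/(-4) = -1/4*2860 = -715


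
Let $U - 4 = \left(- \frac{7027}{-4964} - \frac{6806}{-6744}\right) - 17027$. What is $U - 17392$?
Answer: $- \frac{36001162924}{1046163} \approx -34413.0$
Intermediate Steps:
$U = - \frac{17806296028}{1046163}$ ($U = 4 - \frac{17810480680}{1046163} = - \frac{17806296028}{1046163} \approx -17021.0$)
$U - 17392 = - \frac{17806296028}{1046163} - 17392 = - \frac{36001162924}{1046163}$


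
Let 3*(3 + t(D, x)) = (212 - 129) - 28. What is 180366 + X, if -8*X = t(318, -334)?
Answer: 2164369/12 ≈ 1.8036e+5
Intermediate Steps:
t(D, x) = 46/3 (t(D, x) = -3 + ((212 - 129) - 28)/3 = -3 + (83 - 28)/3 = -3 + (⅓)*55 = -3 + 55/3 = 46/3)
X = -23/12 (X = -⅛*46/3 = -23/12 ≈ -1.9167)
180366 + X = 180366 - 23/12 = 2164369/12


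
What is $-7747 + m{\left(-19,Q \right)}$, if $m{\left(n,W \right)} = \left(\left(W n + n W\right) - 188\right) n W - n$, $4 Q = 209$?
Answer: $\frac{17200113}{8} \approx 2.15 \cdot 10^{6}$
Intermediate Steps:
$Q = \frac{209}{4}$ ($Q = \frac{1}{4} \cdot 209 = \frac{209}{4} \approx 52.25$)
$m{\left(n,W \right)} = - n + W n \left(-188 + 2 W n\right)$ ($m{\left(n,W \right)} = \left(\left(W n + W n\right) - 188\right) n W - n = \left(2 W n - 188\right) n W - n = \left(-188 + 2 W n\right) n W - n = n \left(-188 + 2 W n\right) W - n = W n \left(-188 + 2 W n\right) - n = - n + W n \left(-188 + 2 W n\right)$)
$-7747 + m{\left(-19,Q \right)} = -7747 - 19 \left(-1 - 9823 + 2 \left(-19\right) \left(\frac{209}{4}\right)^{2}\right) = -7747 - 19 \left(-1 - 9823 + 2 \left(-19\right) \frac{43681}{16}\right) = -7747 - 19 \left(-1 - 9823 - \frac{829939}{8}\right) = -7747 - - \frac{17262089}{8} = -7747 + \frac{17262089}{8} = \frac{17200113}{8}$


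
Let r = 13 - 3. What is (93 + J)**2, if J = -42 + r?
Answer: 3721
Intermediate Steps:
r = 10
J = -32 (J = -42 + 10 = -32)
(93 + J)**2 = (93 - 32)**2 = 61**2 = 3721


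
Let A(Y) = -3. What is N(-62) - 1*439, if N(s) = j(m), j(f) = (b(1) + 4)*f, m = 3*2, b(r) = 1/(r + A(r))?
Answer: -418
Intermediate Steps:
b(r) = 1/(-3 + r) (b(r) = 1/(r - 3) = 1/(-3 + r))
m = 6
j(f) = 7*f/2 (j(f) = (1/(-3 + 1) + 4)*f = (1/(-2) + 4)*f = (-½ + 4)*f = 7*f/2)
N(s) = 21 (N(s) = (7/2)*6 = 21)
N(-62) - 1*439 = 21 - 1*439 = 21 - 439 = -418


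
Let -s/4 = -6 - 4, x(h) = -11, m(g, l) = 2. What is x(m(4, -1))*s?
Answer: -440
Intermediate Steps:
s = 40 (s = -4*(-6 - 4) = -4*(-10) = 40)
x(m(4, -1))*s = -11*40 = -440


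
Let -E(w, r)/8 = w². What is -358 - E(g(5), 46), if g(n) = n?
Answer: -158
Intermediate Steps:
E(w, r) = -8*w²
-358 - E(g(5), 46) = -358 - (-8)*5² = -358 - (-8)*25 = -358 - 1*(-200) = -358 + 200 = -158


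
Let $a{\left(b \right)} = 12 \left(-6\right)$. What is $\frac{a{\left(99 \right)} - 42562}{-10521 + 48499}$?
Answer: $- \frac{21317}{18989} \approx -1.1226$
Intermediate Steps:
$a{\left(b \right)} = -72$
$\frac{a{\left(99 \right)} - 42562}{-10521 + 48499} = \frac{-72 - 42562}{-10521 + 48499} = - \frac{42634}{37978} = \left(-42634\right) \frac{1}{37978} = - \frac{21317}{18989}$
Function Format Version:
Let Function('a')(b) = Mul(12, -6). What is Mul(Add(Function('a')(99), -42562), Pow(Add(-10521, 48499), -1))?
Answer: Rational(-21317, 18989) ≈ -1.1226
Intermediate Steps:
Function('a')(b) = -72
Mul(Add(Function('a')(99), -42562), Pow(Add(-10521, 48499), -1)) = Mul(Add(-72, -42562), Pow(Add(-10521, 48499), -1)) = Mul(-42634, Pow(37978, -1)) = Mul(-42634, Rational(1, 37978)) = Rational(-21317, 18989)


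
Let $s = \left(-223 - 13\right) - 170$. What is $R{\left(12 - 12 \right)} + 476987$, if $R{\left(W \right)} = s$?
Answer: $476581$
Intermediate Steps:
$s = -406$ ($s = -236 - 170 = -406$)
$R{\left(W \right)} = -406$
$R{\left(12 - 12 \right)} + 476987 = -406 + 476987 = 476581$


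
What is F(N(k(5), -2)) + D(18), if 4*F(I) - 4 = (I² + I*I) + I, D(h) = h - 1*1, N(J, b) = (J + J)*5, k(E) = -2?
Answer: 213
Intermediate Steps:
N(J, b) = 10*J (N(J, b) = (2*J)*5 = 10*J)
D(h) = -1 + h (D(h) = h - 1 = -1 + h)
F(I) = 1 + I²/2 + I/4 (F(I) = 1 + ((I² + I*I) + I)/4 = 1 + ((I² + I²) + I)/4 = 1 + (2*I² + I)/4 = 1 + (I + 2*I²)/4 = 1 + (I²/2 + I/4) = 1 + I²/2 + I/4)
F(N(k(5), -2)) + D(18) = (1 + (10*(-2))²/2 + (10*(-2))/4) + (-1 + 18) = (1 + (½)*(-20)² + (¼)*(-20)) + 17 = (1 + (½)*400 - 5) + 17 = (1 + 200 - 5) + 17 = 196 + 17 = 213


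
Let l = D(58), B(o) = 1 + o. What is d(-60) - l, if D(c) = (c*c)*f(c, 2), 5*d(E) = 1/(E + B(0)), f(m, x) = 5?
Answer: -4961901/295 ≈ -16820.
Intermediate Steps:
d(E) = 1/(5*(1 + E)) (d(E) = 1/(5*(E + (1 + 0))) = 1/(5*(E + 1)) = 1/(5*(1 + E)))
D(c) = 5*c² (D(c) = (c*c)*5 = c²*5 = 5*c²)
l = 16820 (l = 5*58² = 5*3364 = 16820)
d(-60) - l = 1/(5*(1 - 60)) - 1*16820 = (⅕)/(-59) - 16820 = (⅕)*(-1/59) - 16820 = -1/295 - 16820 = -4961901/295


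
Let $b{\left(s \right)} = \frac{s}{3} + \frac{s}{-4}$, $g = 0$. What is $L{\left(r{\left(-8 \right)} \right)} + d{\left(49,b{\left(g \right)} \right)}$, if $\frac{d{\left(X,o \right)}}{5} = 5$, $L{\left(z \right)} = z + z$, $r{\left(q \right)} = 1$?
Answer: $27$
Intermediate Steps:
$L{\left(z \right)} = 2 z$
$b{\left(s \right)} = \frac{s}{12}$ ($b{\left(s \right)} = s \frac{1}{3} + s \left(- \frac{1}{4}\right) = \frac{s}{3} - \frac{s}{4} = \frac{s}{12}$)
$d{\left(X,o \right)} = 25$ ($d{\left(X,o \right)} = 5 \cdot 5 = 25$)
$L{\left(r{\left(-8 \right)} \right)} + d{\left(49,b{\left(g \right)} \right)} = 2 \cdot 1 + 25 = 2 + 25 = 27$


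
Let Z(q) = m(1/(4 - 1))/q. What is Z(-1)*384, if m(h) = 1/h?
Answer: -1152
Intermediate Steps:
Z(q) = 3/q (Z(q) = 1/((1/(4 - 1))*q) = 1/((1/3)*q) = 1/((⅓)*q) = 3/q)
Z(-1)*384 = (3/(-1))*384 = (3*(-1))*384 = -3*384 = -1152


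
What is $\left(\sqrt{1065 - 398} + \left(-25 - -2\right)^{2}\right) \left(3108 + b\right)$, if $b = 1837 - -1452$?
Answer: $3384013 + 6397 \sqrt{667} \approx 3.5492 \cdot 10^{6}$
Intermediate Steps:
$b = 3289$ ($b = 1837 + 1452 = 3289$)
$\left(\sqrt{1065 - 398} + \left(-25 - -2\right)^{2}\right) \left(3108 + b\right) = \left(\sqrt{1065 - 398} + \left(-25 - -2\right)^{2}\right) \left(3108 + 3289\right) = \left(\sqrt{667} + \left(-25 + 2\right)^{2}\right) 6397 = \left(\sqrt{667} + \left(-23\right)^{2}\right) 6397 = \left(\sqrt{667} + 529\right) 6397 = \left(529 + \sqrt{667}\right) 6397 = 3384013 + 6397 \sqrt{667}$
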